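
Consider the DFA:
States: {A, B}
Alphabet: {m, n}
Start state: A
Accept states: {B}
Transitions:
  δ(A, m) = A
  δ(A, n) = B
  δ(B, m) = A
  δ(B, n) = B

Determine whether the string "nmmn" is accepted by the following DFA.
Processing string "nmmn":
  A --n--> B
  B --m--> A
  A --m--> A
  A --n--> B
Final state: B
Accept states: {B}
Yes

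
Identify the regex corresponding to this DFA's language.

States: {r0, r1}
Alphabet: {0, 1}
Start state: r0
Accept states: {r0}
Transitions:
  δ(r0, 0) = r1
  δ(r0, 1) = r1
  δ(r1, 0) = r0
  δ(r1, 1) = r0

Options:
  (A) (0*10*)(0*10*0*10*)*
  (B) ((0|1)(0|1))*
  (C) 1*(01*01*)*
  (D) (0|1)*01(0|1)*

Check each option against the DFA on short strings; one disagreement eliminates an option:
  (A) (0*10*)(0*10*0*10*)*: on ε the DFA stays in r0 and accepts (r0 ∈ Accept), but the regex does not match it → eliminate
  (B) ((0|1)(0|1))*: agrees with the DFA on every string of length ≤ 6
  (C) 1*(01*01*)*: on '1' the DFA goes r0 → r1 and rejects (r1 ∉ Accept), but the regex matches it → eliminate
  (D) (0|1)*01(0|1)*: on ε the DFA stays in r0 and accepts (r0 ∈ Accept), but the regex does not match it → eliminate
Only (B) is consistent with the DFA.
(B) ((0|1)(0|1))*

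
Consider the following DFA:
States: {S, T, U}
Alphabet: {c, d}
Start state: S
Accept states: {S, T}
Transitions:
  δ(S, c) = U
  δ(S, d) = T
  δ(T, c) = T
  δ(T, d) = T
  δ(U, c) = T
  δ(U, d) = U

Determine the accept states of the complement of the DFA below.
Complement accept states = All states \ Original accept states
= {S, T, U} \ {S, T}
{U}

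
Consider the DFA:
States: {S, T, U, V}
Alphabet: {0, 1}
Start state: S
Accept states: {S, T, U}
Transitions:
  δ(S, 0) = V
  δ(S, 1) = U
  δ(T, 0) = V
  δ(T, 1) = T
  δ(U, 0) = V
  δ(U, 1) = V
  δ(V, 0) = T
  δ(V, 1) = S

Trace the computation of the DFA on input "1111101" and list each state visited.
read '1': S → U
  read '1': U → V
  read '1': V → S
  read '1': S → U
  read '1': U → V
  read '0': V → T
  read '1': T → T
S -> U -> V -> S -> U -> V -> T -> T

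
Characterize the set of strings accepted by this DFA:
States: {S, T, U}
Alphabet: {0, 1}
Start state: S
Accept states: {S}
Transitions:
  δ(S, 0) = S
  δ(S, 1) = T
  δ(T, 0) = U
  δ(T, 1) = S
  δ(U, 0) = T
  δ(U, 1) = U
Testing a few strings:
  '1011' → reject
  '000' → accept
  '10' → reject
  '0000' → accept
State roles: S=value ≡ 0 (mod 3); T=value ≡ 1 (mod 3); U=value ≡ 2 (mod 3)
All binary strings representing a multiple of 3 (read in base 2; leading zeros allowed and ε counts as 0)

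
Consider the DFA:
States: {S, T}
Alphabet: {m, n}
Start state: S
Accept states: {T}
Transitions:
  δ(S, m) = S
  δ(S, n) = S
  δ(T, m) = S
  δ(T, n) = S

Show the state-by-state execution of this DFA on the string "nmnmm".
read 'n': S → S
  read 'm': S → S
  read 'n': S → S
  read 'm': S → S
  read 'm': S → S
S -> S -> S -> S -> S -> S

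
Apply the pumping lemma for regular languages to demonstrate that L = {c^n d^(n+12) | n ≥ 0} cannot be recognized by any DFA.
Assume L is regular with pumping length p. Idea: pumping the c-block breaks the fixed offset of 12.
Choose s = c^p d^(p+12) ∈ L. By the pumping lemma, s = xyz with |xy| ≤ p, |y| > 0, so y = c^k with k ≥ 1. Then xy²z = c^(p+k) d^(p+12). For this to be in L we would need p+12 = (p+k)+12, i.e. k = 0, contradicting k ≥ 1. So xy²z ∉ L.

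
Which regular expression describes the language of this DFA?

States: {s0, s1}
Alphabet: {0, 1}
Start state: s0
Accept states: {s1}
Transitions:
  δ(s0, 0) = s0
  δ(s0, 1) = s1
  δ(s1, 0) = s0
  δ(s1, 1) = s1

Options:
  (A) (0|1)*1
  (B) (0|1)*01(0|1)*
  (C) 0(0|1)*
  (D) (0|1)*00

Check each option against the DFA on short strings; one disagreement eliminates an option:
  (A) (0|1)*1: agrees with the DFA on every string of length ≤ 6
  (B) (0|1)*01(0|1)*: on '1' the DFA goes s0 → s1 and accepts (s1 ∈ Accept), but the regex does not match it → eliminate
  (C) 0(0|1)*: on '0' the DFA goes s0 → s0 and rejects (s0 ∉ Accept), but the regex matches it → eliminate
  (D) (0|1)*00: on '1' the DFA goes s0 → s1 and accepts (s1 ∈ Accept), but the regex does not match it → eliminate
Only (A) is consistent with the DFA.
(A) (0|1)*1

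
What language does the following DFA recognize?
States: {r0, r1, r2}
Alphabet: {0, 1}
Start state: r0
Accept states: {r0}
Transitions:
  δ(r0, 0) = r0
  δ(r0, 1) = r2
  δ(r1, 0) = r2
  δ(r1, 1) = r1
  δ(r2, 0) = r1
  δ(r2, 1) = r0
Testing a few strings:
  '001' → reject
  '1011' → reject
  '0111' → reject
  '0010' → reject
State roles: r0=value ≡ 0 (mod 3); r1=value ≡ 2 (mod 3); r2=value ≡ 1 (mod 3)
All binary strings representing a multiple of 3 (read in base 2; leading zeros allowed and ε counts as 0)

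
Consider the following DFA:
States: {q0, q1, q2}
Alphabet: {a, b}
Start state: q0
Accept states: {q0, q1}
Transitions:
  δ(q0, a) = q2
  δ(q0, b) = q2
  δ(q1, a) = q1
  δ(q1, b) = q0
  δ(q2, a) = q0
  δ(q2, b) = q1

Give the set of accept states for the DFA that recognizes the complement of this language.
Complement accept states = All states \ Original accept states
= {q0, q1, q2} \ {q0, q1}
{q2}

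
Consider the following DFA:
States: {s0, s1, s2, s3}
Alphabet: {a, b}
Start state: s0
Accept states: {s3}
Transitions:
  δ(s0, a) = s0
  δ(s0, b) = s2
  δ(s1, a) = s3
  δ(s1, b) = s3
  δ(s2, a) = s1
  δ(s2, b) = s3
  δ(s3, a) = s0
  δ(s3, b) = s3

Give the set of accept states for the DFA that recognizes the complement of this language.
Complement accept states = All states \ Original accept states
= {s0, s1, s2, s3} \ {s3}
{s0, s1, s2}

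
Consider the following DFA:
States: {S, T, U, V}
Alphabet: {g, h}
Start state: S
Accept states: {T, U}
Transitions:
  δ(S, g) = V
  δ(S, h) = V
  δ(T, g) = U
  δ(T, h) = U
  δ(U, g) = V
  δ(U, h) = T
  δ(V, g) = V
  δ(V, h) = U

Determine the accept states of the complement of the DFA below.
Complement accept states = All states \ Original accept states
= {S, T, U, V} \ {T, U}
{S, V}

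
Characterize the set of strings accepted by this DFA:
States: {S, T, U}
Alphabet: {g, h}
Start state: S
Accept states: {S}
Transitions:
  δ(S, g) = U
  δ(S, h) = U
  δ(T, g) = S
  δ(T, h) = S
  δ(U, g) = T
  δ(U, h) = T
Testing a few strings:
  'h' → reject
  'hhgh' → reject
  'hghh' → reject
  'hhh' → accept
State roles: S=length ≡ 0 (mod 3); T=length ≡ 2 (mod 3); U=length ≡ 1 (mod 3)
All strings over {g,h} whose length is a multiple of 3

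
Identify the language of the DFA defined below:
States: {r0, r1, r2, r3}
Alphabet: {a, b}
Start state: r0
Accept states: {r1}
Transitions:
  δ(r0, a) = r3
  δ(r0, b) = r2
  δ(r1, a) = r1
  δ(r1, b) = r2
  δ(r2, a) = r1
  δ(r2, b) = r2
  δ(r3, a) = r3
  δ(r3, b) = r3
Testing a few strings:
  'bbbb' → reject
  'aa' → reject
  'bab' → reject
  'aab' → reject
State roles: r0=no input read; r1=started with b, last symbol a; r2=started with b, last symbol b; r3=started with a (dead)
All strings over {a,b} that start with b and end with a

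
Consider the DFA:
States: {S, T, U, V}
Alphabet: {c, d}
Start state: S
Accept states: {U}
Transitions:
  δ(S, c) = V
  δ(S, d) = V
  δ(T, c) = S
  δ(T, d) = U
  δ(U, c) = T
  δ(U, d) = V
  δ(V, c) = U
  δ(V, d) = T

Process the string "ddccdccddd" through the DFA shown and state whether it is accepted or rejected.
Processing string "ddccdccddd":
  S --d--> V
  V --d--> T
  T --c--> S
  S --c--> V
  V --d--> T
  T --c--> S
  S --c--> V
  V --d--> T
  T --d--> U
  U --d--> V
Final state: V
Accept states: {U}
No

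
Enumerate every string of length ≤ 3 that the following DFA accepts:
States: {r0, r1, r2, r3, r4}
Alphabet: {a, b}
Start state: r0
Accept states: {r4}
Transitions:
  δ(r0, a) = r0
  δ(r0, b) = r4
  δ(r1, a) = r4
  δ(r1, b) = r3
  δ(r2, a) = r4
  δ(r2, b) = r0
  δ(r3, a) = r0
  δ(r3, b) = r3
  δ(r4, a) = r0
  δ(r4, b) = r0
b, ab, aab, bab, bbb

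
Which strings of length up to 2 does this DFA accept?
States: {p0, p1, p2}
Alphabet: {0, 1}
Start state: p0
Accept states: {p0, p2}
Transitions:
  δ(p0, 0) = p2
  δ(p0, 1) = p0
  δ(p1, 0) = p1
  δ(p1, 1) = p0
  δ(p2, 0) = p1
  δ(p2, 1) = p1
ε, 0, 1, 10, 11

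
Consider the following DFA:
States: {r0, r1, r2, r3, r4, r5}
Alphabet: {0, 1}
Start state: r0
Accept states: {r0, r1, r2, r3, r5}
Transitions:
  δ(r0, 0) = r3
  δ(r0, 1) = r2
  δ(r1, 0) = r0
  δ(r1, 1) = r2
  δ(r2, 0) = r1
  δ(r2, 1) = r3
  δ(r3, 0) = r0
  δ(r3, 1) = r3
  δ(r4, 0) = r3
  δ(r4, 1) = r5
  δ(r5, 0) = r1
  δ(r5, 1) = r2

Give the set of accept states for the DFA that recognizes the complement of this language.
Complement accept states = All states \ Original accept states
= {r0, r1, r2, r3, r4, r5} \ {r0, r1, r2, r3, r5}
{r4}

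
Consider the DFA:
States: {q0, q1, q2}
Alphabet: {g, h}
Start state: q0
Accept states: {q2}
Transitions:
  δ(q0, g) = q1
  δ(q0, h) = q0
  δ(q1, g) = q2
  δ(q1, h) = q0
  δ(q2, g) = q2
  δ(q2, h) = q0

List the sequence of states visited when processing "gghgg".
read 'g': q0 → q1
  read 'g': q1 → q2
  read 'h': q2 → q0
  read 'g': q0 → q1
  read 'g': q1 → q2
q0 -> q1 -> q2 -> q0 -> q1 -> q2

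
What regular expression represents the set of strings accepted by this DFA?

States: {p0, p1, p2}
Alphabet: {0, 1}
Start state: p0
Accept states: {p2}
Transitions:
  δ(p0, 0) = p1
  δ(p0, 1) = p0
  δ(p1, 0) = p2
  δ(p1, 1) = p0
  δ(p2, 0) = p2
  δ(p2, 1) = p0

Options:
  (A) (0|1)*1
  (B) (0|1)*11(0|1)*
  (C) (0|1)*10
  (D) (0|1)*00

Check each option against the DFA on short strings; one disagreement eliminates an option:
  (A) (0|1)*1: on '1' the DFA goes p0 → p0 and rejects (p0 ∉ Accept), but the regex matches it → eliminate
  (B) (0|1)*11(0|1)*: on '00' the DFA goes p0 → p1 → p2 and accepts (p2 ∈ Accept), but the regex does not match it → eliminate
  (C) (0|1)*10: on '00' the DFA goes p0 → p1 → p2 and accepts (p2 ∈ Accept), but the regex does not match it → eliminate
  (D) (0|1)*00: agrees with the DFA on every string of length ≤ 6
Only (D) is consistent with the DFA.
(D) (0|1)*00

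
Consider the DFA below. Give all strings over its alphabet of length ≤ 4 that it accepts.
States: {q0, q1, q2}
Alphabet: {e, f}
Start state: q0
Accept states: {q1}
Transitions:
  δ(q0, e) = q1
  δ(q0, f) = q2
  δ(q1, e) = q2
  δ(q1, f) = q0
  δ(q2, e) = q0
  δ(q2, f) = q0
e, efe, fee, ffe, eeee, eefe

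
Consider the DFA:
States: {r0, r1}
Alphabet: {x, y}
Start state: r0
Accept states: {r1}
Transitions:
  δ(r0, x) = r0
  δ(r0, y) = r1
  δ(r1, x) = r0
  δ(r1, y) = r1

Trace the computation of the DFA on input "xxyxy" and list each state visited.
read 'x': r0 → r0
  read 'x': r0 → r0
  read 'y': r0 → r1
  read 'x': r1 → r0
  read 'y': r0 → r1
r0 -> r0 -> r0 -> r1 -> r0 -> r1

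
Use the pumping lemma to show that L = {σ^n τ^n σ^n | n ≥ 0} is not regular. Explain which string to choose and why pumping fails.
Assume L is regular with pumping length p. Idea: pumping the first σ-block unbalances it against the other two.
Choose s = σ^p τ^p σ^p ∈ L (|s| = 3p ≥ p). By the pumping lemma, s = xyz with |xy| ≤ p, |y| > 0, so y = σ^k with k ≥ 1, inside the first σ-block. Then xy²z = σ^(p+k) τ^p σ^p. The first block has length p+k ≠ p, so the three block lengths are no longer equal and xy²z ∉ L.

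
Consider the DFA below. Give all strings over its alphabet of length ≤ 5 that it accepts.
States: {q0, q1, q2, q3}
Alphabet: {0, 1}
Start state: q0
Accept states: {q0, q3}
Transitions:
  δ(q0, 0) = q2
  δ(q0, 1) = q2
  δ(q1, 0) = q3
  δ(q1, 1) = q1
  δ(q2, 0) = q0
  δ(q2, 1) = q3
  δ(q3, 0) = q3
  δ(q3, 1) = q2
ε, 00, 01, 10, 11, 010, 110, 0000, 0001, 0010, 0011, 0100, 0110, 0111, 1000, 1001, 1010, 1011, 1100, 1110, 1111, 00010, 00110, 01000, 01010, 01011, 01110, 10010, 10110, 11000, 11010, 11011, 11110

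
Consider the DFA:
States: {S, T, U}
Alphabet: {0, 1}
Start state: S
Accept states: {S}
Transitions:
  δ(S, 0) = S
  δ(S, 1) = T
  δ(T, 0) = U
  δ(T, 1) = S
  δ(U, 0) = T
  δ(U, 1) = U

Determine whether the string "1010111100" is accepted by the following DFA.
Processing string "1010111100":
  S --1--> T
  T --0--> U
  U --1--> U
  U --0--> T
  T --1--> S
  S --1--> T
  T --1--> S
  S --1--> T
  T --0--> U
  U --0--> T
Final state: T
Accept states: {S}
No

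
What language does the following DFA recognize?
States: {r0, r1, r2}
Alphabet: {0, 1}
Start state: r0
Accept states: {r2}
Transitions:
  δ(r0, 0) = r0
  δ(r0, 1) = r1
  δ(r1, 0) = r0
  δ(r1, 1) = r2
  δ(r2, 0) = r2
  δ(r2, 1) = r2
Testing a few strings:
  '1' → reject
  '011' → accept
  '0' → reject
  '1011' → accept
State roles: r0=no progress toward 11; r1=one trailing 1; r2=substring 11 seen
All binary strings containing the substring 11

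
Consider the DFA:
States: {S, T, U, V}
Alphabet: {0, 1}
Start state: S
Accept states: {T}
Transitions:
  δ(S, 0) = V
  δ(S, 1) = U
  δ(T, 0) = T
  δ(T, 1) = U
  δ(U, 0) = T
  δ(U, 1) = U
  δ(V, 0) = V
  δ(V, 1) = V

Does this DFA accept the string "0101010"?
Processing string "0101010":
  S --0--> V
  V --1--> V
  V --0--> V
  V --1--> V
  V --0--> V
  V --1--> V
  V --0--> V
Final state: V
Accept states: {T}
No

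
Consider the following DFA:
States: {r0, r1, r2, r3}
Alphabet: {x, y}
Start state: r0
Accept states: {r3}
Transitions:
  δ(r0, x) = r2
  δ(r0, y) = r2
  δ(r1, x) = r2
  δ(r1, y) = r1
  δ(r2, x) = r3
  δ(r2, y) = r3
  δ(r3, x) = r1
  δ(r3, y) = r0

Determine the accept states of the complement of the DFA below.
Complement accept states = All states \ Original accept states
= {r0, r1, r2, r3} \ {r3}
{r0, r1, r2}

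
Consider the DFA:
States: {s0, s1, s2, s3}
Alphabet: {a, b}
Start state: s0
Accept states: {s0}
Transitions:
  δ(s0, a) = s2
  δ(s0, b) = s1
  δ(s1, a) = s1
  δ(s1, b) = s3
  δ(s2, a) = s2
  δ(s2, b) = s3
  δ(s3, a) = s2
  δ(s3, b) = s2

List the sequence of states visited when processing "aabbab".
read 'a': s0 → s2
  read 'a': s2 → s2
  read 'b': s2 → s3
  read 'b': s3 → s2
  read 'a': s2 → s2
  read 'b': s2 → s3
s0 -> s2 -> s2 -> s3 -> s2 -> s2 -> s3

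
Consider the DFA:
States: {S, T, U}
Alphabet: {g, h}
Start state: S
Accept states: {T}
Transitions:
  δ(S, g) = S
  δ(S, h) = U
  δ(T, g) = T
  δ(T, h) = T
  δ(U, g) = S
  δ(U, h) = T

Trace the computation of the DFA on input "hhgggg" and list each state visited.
read 'h': S → U
  read 'h': U → T
  read 'g': T → T
  read 'g': T → T
  read 'g': T → T
  read 'g': T → T
S -> U -> T -> T -> T -> T -> T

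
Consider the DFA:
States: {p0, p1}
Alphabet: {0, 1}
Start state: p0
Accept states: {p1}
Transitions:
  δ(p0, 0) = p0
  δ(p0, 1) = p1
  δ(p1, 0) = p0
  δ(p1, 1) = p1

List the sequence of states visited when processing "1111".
read '1': p0 → p1
  read '1': p1 → p1
  read '1': p1 → p1
  read '1': p1 → p1
p0 -> p1 -> p1 -> p1 -> p1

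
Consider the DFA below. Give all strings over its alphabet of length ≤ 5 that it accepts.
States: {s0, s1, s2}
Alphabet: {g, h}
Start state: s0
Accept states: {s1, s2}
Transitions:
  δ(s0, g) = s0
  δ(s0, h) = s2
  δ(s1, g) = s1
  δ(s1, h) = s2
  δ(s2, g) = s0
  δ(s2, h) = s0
h, gh, ggh, hgh, hhh, gggh, ghgh, ghhh, hggh, hhgh, ggggh, gghgh, gghhh, ghggh, ghhgh, hgggh, hghgh, hghhh, hhggh, hhhgh, hhhhh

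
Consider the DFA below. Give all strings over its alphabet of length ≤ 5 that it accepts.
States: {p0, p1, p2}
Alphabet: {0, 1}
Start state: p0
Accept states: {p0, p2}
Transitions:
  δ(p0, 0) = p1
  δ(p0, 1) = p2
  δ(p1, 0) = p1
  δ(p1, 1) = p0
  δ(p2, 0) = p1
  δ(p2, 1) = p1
ε, 1, 01, 001, 011, 101, 111, 0001, 0011, 0101, 1001, 1011, 1101, 1111, 00001, 00011, 00101, 01001, 01011, 01101, 01111, 10001, 10011, 10101, 11001, 11011, 11101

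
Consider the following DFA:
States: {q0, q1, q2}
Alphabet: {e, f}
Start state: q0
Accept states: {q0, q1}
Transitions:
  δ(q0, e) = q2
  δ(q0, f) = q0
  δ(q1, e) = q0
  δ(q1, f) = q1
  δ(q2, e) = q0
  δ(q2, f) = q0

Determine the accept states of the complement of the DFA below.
Complement accept states = All states \ Original accept states
= {q0, q1, q2} \ {q0, q1}
{q2}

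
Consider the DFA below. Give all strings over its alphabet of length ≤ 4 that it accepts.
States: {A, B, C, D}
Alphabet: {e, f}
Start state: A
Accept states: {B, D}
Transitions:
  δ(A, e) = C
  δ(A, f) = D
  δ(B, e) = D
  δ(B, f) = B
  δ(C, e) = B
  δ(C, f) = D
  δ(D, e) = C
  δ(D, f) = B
f, ee, ef, ff, eee, eef, eff, fee, fef, ffe, fff, eeef, eefe, eeff, efee, efef, effe, efff, feee, feef, feff, ffef, fffe, ffff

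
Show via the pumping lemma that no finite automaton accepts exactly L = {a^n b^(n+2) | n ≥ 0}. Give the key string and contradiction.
Assume L is regular with pumping length p. Idea: pumping the a-block breaks the fixed offset of 2.
Choose s = a^p b^(p+2) ∈ L. By the pumping lemma, s = xyz with |xy| ≤ p, |y| > 0, so y = a^k with k ≥ 1. Then xy²z = a^(p+k) b^(p+2). For this to be in L we would need p+2 = (p+k)+2, i.e. k = 0, contradicting k ≥ 1. So xy²z ∉ L.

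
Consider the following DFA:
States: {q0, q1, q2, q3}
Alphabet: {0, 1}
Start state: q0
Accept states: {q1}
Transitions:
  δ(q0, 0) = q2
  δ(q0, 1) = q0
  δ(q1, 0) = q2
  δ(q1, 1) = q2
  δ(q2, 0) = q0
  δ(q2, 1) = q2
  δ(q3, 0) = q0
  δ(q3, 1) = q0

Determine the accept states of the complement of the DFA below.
Complement accept states = All states \ Original accept states
= {q0, q1, q2, q3} \ {q1}
{q0, q2, q3}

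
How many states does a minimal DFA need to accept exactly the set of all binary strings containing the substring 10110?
By Myhill–Nerode, count the distinguishable equivalence classes: 6 classes — one per longest suffix of the input that is a prefix of '10110' (lengths 0 through 4), plus an absorbing 'already seen 10110' class.
6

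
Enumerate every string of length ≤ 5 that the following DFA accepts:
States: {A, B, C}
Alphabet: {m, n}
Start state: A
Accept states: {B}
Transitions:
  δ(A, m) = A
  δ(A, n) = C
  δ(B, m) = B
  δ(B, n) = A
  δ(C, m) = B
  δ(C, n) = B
nm, nn, mnm, mnn, nmm, nnm, mmnm, mmnn, mnmm, mnnm, nmmm, nnmm, mmmnm, mmmnn, mmnmm, mmnnm, mnmmm, mnnmm, nmmmm, nmnnm, nmnnn, nnmmm, nnnnm, nnnnn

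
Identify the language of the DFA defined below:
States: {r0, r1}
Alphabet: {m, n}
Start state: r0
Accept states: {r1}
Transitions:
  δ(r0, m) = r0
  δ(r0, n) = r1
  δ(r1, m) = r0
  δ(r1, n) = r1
Testing a few strings:
  'nnn' → accept
  'mn' → accept
  'mm' → reject
  'n' → accept
State roles: r0=last symbol not n; r1=last symbol is n
All strings over {m,n} ending with n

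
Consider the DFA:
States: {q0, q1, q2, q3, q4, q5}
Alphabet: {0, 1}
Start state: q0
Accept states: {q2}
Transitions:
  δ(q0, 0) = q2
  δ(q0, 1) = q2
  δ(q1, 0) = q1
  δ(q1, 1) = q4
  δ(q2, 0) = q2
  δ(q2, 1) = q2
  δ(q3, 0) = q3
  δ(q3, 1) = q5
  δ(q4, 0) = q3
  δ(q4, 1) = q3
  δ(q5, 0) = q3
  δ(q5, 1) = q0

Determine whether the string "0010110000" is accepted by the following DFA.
Processing string "0010110000":
  q0 --0--> q2
  q2 --0--> q2
  q2 --1--> q2
  q2 --0--> q2
  q2 --1--> q2
  q2 --1--> q2
  q2 --0--> q2
  q2 --0--> q2
  q2 --0--> q2
  q2 --0--> q2
Final state: q2
Accept states: {q2}
Yes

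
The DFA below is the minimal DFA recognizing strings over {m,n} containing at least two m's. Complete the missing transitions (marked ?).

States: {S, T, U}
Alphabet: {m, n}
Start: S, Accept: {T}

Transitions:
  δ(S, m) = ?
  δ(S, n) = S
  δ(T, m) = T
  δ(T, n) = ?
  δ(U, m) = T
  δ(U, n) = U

From the language and accept set, identify what each state tracks — S: zero m's seen; T: ≥ two m's seen; U: one m seen.
Each missing δ(q, a) is the state matching the new tracked value after reading a.
δ(S, m) = U; δ(T, n) = T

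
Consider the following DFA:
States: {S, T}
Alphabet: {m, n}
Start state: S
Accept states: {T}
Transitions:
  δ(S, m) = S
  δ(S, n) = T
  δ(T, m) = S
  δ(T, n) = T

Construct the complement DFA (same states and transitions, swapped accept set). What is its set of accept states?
Complement accept states = All states \ Original accept states
= {S, T} \ {T}
{S}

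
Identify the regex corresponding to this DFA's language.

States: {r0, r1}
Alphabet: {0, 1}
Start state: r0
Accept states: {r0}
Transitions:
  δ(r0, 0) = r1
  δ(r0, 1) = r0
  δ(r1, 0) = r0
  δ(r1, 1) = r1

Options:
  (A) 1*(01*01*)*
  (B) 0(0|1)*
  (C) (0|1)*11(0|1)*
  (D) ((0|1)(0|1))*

Check each option against the DFA on short strings; one disagreement eliminates an option:
  (A) 1*(01*01*)*: agrees with the DFA on every string of length ≤ 6
  (B) 0(0|1)*: on ε the DFA stays in r0 and accepts (r0 ∈ Accept), but the regex does not match it → eliminate
  (C) (0|1)*11(0|1)*: on ε the DFA stays in r0 and accepts (r0 ∈ Accept), but the regex does not match it → eliminate
  (D) ((0|1)(0|1))*: on '1' the DFA goes r0 → r0 and accepts (r0 ∈ Accept), but the regex does not match it → eliminate
Only (A) is consistent with the DFA.
(A) 1*(01*01*)*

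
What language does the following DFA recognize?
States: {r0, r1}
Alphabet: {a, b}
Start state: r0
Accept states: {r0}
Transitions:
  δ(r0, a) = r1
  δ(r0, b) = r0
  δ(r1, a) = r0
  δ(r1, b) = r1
Testing a few strings:
  'ba' → reject
  'b' → accept
  'abb' → reject
  'ab' → reject
State roles: r0=even number of a's so far; r1=odd number of a's so far
All strings over {a,b} with an even number of a's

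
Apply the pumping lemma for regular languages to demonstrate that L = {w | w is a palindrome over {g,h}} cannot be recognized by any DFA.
Assume L is regular with pumping length p. Idea: pumping the leading g-block breaks the symmetry.
Choose s = g^p h g^p (a palindrome of length 2p+1 ≥ p). By the pumping lemma, s = xyz with |xy| ≤ p, |y| > 0, so y = g^k with k > 0 (xy lies entirely in the first g^p). Then xy²z = g^(p+k) h g^p, which is not a palindrome since p+k ≠ p.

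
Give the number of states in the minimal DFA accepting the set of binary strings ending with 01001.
By Myhill–Nerode, count the distinguishable equivalence classes: 6 classes — one per longest suffix of the input that is a prefix of '01001' (lengths 0 through 5); only the length-5 class is accepting.
6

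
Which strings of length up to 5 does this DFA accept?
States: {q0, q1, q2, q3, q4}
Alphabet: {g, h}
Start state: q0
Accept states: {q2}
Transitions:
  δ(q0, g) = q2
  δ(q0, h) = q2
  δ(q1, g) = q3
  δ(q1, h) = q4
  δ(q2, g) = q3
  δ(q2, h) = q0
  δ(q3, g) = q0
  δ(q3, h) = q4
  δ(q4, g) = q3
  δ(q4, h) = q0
g, h, ghg, ghh, hhg, hhh, gggg, gggh, hggg, hggh, gghhg, gghhh, ghghg, ghghh, ghhhg, ghhhh, hghhg, hghhh, hhghg, hhghh, hhhhg, hhhhh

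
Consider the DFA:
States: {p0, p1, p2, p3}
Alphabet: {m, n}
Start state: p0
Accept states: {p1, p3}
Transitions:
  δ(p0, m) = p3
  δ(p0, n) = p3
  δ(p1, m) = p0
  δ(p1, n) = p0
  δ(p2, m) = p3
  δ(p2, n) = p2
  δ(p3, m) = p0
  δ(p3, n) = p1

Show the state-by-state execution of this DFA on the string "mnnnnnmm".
read 'm': p0 → p3
  read 'n': p3 → p1
  read 'n': p1 → p0
  read 'n': p0 → p3
  read 'n': p3 → p1
  read 'n': p1 → p0
  read 'm': p0 → p3
  read 'm': p3 → p0
p0 -> p3 -> p1 -> p0 -> p3 -> p1 -> p0 -> p3 -> p0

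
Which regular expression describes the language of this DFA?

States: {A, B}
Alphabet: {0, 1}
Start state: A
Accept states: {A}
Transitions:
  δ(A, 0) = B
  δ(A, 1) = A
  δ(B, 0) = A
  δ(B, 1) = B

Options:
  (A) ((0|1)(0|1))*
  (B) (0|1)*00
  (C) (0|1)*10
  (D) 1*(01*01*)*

Check each option against the DFA on short strings; one disagreement eliminates an option:
  (A) ((0|1)(0|1))*: on '1' the DFA goes A → A and accepts (A ∈ Accept), but the regex does not match it → eliminate
  (B) (0|1)*00: on ε the DFA stays in A and accepts (A ∈ Accept), but the regex does not match it → eliminate
  (C) (0|1)*10: on ε the DFA stays in A and accepts (A ∈ Accept), but the regex does not match it → eliminate
  (D) 1*(01*01*)*: agrees with the DFA on every string of length ≤ 6
Only (D) is consistent with the DFA.
(D) 1*(01*01*)*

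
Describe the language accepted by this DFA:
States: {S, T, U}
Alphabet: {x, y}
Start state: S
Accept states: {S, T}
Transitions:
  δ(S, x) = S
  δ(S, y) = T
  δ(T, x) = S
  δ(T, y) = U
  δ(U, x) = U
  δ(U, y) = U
Testing a few strings:
  'yyxy' → reject
  'xxx' → accept
  'y' → accept
  'yx' → accept
State roles: S=last symbol not y (ok); T=last symbol y (ok); U=saw yy (dead)
All strings over {x,y} with no two consecutive y's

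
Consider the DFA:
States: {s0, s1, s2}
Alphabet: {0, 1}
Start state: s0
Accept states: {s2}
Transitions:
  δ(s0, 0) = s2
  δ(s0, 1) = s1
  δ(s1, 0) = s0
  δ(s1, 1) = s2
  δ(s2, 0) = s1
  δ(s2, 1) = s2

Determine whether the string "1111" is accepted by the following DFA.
Processing string "1111":
  s0 --1--> s1
  s1 --1--> s2
  s2 --1--> s2
  s2 --1--> s2
Final state: s2
Accept states: {s2}
Yes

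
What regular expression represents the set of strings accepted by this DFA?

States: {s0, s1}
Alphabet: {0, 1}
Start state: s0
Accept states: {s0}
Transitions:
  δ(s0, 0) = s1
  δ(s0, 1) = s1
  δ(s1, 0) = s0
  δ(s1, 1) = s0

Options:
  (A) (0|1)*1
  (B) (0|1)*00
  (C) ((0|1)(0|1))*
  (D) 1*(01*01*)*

Check each option against the DFA on short strings; one disagreement eliminates an option:
  (A) (0|1)*1: on ε the DFA stays in s0 and accepts (s0 ∈ Accept), but the regex does not match it → eliminate
  (B) (0|1)*00: on ε the DFA stays in s0 and accepts (s0 ∈ Accept), but the regex does not match it → eliminate
  (C) ((0|1)(0|1))*: agrees with the DFA on every string of length ≤ 6
  (D) 1*(01*01*)*: on '1' the DFA goes s0 → s1 and rejects (s1 ∉ Accept), but the regex matches it → eliminate
Only (C) is consistent with the DFA.
(C) ((0|1)(0|1))*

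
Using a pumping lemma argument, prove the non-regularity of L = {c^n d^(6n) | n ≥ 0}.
Assume L is regular with pumping length p. Idea: pumping the c-block breaks the 1:6 ratio.
Choose s = c^p d^(6p) (length 7p ≥ p). By the pumping lemma, s = xyz with |xy| ≤ p, |y| > 0, so y = c^k with k ≥ 1. Then xy²z = c^(p+k) d^(6p). For this to be in L we would need 6p = 6(p+k), i.e. 6k = 0, contradicting k ≥ 1. So xy²z ∉ L.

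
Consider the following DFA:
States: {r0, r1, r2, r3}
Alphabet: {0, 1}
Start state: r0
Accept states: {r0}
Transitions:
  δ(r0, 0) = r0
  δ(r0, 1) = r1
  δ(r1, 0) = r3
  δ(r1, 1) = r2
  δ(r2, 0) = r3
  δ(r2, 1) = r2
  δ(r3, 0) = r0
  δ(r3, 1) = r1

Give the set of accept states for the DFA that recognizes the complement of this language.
Complement accept states = All states \ Original accept states
= {r0, r1, r2, r3} \ {r0}
{r1, r2, r3}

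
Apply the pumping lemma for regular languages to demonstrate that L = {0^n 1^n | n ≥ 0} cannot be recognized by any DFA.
Assume L is regular with pumping length p. Idea: pumping the 0-block changes the count balance.
Choose s = 0^p 1^p (length 2p ≥ p). By the pumping lemma, s = xyz with |xy| ≤ p, |y| > 0. So y = 0^k for some k > 0 (since xy is entirely within the 0's). Pumping gives xy²z = 0^(p+k) 1^p, which is not in L since p+k ≠ p.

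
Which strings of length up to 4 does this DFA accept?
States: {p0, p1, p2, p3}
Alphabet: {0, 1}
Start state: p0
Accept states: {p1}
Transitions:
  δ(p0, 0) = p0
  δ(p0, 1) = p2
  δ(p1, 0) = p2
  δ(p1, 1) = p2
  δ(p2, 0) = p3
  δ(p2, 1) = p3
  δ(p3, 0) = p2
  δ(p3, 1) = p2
None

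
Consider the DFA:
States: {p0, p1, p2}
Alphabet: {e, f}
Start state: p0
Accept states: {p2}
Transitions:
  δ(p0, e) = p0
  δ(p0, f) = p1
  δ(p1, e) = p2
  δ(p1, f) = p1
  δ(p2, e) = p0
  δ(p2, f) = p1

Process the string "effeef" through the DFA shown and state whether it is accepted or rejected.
Processing string "effeef":
  p0 --e--> p0
  p0 --f--> p1
  p1 --f--> p1
  p1 --e--> p2
  p2 --e--> p0
  p0 --f--> p1
Final state: p1
Accept states: {p2}
No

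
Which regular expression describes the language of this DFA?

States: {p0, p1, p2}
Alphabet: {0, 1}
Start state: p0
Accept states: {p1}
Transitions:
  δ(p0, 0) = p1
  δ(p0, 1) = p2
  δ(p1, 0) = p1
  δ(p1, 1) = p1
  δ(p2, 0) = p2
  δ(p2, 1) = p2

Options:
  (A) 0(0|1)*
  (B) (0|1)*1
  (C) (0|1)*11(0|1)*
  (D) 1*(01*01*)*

Check each option against the DFA on short strings; one disagreement eliminates an option:
  (A) 0(0|1)*: agrees with the DFA on every string of length ≤ 6
  (B) (0|1)*1: on '0' the DFA goes p0 → p1 and accepts (p1 ∈ Accept), but the regex does not match it → eliminate
  (C) (0|1)*11(0|1)*: on '0' the DFA goes p0 → p1 and accepts (p1 ∈ Accept), but the regex does not match it → eliminate
  (D) 1*(01*01*)*: on ε the DFA stays in p0 and rejects (p0 ∉ Accept), but the regex matches it → eliminate
Only (A) is consistent with the DFA.
(A) 0(0|1)*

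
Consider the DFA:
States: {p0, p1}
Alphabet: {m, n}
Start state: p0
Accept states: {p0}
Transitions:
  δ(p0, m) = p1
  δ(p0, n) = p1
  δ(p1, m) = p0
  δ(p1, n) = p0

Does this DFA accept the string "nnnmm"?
Processing string "nnnmm":
  p0 --n--> p1
  p1 --n--> p0
  p0 --n--> p1
  p1 --m--> p0
  p0 --m--> p1
Final state: p1
Accept states: {p0}
No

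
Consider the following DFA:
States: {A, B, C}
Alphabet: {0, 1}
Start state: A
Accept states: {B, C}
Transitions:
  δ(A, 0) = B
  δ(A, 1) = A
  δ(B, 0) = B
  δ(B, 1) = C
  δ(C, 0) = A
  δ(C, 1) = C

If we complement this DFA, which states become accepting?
Complement accept states = All states \ Original accept states
= {A, B, C} \ {B, C}
{A}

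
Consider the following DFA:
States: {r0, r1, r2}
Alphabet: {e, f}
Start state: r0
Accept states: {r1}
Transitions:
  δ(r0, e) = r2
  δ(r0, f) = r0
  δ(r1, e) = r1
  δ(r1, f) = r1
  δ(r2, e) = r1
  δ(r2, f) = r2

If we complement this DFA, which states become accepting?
Complement accept states = All states \ Original accept states
= {r0, r1, r2} \ {r1}
{r0, r2}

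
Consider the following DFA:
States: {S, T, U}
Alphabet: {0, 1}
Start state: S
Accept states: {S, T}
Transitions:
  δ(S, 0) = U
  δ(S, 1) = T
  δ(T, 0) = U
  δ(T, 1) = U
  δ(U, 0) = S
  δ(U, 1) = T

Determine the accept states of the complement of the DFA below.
Complement accept states = All states \ Original accept states
= {S, T, U} \ {S, T}
{U}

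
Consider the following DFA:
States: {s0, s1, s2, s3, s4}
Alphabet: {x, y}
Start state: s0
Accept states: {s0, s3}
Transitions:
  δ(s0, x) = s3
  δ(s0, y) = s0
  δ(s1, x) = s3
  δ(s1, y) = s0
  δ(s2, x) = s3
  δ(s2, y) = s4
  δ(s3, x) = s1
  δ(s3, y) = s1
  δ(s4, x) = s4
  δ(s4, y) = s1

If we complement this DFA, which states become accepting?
Complement accept states = All states \ Original accept states
= {s0, s1, s2, s3, s4} \ {s0, s3}
{s1, s2, s4}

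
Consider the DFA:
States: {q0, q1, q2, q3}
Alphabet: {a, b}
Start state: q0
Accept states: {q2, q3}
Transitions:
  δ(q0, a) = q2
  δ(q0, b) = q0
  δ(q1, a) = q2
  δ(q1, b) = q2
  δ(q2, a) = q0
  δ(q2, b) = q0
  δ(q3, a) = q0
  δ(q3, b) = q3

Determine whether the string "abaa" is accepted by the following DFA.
Processing string "abaa":
  q0 --a--> q2
  q2 --b--> q0
  q0 --a--> q2
  q2 --a--> q0
Final state: q0
Accept states: {q2, q3}
No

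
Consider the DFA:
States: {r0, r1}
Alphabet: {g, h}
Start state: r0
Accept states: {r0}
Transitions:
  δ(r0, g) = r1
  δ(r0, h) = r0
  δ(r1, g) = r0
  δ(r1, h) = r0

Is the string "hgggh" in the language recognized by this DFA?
Processing string "hgggh":
  r0 --h--> r0
  r0 --g--> r1
  r1 --g--> r0
  r0 --g--> r1
  r1 --h--> r0
Final state: r0
Accept states: {r0}
Yes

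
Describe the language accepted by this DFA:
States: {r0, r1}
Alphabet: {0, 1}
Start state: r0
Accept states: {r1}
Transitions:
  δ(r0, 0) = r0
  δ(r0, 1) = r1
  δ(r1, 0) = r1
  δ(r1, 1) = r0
Testing a few strings:
  '0' → reject
  '110' → reject
  '11' → reject
  '101' → reject
State roles: r0=even number of 1's so far; r1=odd number of 1's so far
All binary strings with an odd number of 1's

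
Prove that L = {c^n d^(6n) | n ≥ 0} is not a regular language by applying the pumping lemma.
Assume L is regular with pumping length p. Idea: pumping the c-block breaks the 1:6 ratio.
Choose s = c^p d^(6p) (length 7p ≥ p). By the pumping lemma, s = xyz with |xy| ≤ p, |y| > 0, so y = c^k with k ≥ 1. Then xy²z = c^(p+k) d^(6p). For this to be in L we would need 6p = 6(p+k), i.e. 6k = 0, contradicting k ≥ 1. So xy²z ∉ L.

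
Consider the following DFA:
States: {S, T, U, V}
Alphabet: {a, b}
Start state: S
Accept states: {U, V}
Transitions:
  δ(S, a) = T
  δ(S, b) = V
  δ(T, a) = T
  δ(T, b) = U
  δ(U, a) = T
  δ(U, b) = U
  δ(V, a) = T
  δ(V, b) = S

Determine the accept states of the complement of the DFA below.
Complement accept states = All states \ Original accept states
= {S, T, U, V} \ {U, V}
{S, T}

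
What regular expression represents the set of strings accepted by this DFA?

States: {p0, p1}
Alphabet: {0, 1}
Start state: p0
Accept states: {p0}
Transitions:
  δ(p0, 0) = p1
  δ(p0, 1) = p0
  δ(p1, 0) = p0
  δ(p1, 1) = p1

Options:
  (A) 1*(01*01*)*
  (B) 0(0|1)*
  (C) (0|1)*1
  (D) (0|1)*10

Check each option against the DFA on short strings; one disagreement eliminates an option:
  (A) 1*(01*01*)*: agrees with the DFA on every string of length ≤ 6
  (B) 0(0|1)*: on ε the DFA stays in p0 and accepts (p0 ∈ Accept), but the regex does not match it → eliminate
  (C) (0|1)*1: on ε the DFA stays in p0 and accepts (p0 ∈ Accept), but the regex does not match it → eliminate
  (D) (0|1)*10: on ε the DFA stays in p0 and accepts (p0 ∈ Accept), but the regex does not match it → eliminate
Only (A) is consistent with the DFA.
(A) 1*(01*01*)*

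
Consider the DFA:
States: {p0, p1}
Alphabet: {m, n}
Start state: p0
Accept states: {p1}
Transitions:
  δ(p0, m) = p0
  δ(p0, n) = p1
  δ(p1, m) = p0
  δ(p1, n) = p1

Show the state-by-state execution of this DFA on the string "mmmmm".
read 'm': p0 → p0
  read 'm': p0 → p0
  read 'm': p0 → p0
  read 'm': p0 → p0
  read 'm': p0 → p0
p0 -> p0 -> p0 -> p0 -> p0 -> p0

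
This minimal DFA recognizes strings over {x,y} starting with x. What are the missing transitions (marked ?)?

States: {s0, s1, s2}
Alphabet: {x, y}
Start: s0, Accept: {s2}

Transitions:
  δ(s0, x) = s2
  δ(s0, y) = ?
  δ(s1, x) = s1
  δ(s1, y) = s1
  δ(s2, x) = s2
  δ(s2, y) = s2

From the language and accept set, identify what each state tracks — s0: no input read; s1: started with y (dead); s2: started with x.
Each missing δ(q, a) is the state matching the new tracked value after reading a.
δ(s0, y) = s1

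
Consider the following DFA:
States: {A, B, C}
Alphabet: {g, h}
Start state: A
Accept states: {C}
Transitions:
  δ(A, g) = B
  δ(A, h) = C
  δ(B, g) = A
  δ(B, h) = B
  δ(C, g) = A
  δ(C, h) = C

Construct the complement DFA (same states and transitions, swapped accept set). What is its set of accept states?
Complement accept states = All states \ Original accept states
= {A, B, C} \ {C}
{A, B}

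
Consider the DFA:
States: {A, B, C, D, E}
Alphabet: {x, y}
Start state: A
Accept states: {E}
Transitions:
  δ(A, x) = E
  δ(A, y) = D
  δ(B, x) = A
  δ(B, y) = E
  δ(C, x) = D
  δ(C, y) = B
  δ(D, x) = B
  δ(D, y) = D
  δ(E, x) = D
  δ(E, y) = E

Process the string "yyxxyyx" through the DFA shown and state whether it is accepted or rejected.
Processing string "yyxxyyx":
  A --y--> D
  D --y--> D
  D --x--> B
  B --x--> A
  A --y--> D
  D --y--> D
  D --x--> B
Final state: B
Accept states: {E}
No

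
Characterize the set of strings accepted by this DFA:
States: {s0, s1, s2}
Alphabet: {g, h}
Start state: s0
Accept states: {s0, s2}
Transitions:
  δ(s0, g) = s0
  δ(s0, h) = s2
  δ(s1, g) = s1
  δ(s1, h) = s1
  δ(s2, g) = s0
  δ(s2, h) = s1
Testing a few strings:
  'g' → accept
  'h' → accept
  'hh' → reject
  'ghg' → accept
State roles: s0=last symbol not h (ok); s1=saw hh (dead); s2=last symbol h (ok)
All strings over {g,h} with no two consecutive h's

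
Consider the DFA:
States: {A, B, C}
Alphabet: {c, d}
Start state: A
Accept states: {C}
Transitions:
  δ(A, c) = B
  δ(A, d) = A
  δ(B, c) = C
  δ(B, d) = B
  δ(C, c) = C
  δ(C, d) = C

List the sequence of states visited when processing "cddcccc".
read 'c': A → B
  read 'd': B → B
  read 'd': B → B
  read 'c': B → C
  read 'c': C → C
  read 'c': C → C
  read 'c': C → C
A -> B -> B -> B -> C -> C -> C -> C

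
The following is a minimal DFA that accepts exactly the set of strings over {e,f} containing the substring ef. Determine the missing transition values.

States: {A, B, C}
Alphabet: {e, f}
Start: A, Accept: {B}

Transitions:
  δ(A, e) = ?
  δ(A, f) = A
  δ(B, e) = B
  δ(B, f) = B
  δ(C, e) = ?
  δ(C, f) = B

From the language and accept set, identify what each state tracks — A: no e seen yet; B: substring ef seen; C: seen a e, waiting for f.
Each missing δ(q, a) is the state matching the new tracked value after reading a.
δ(A, e) = C; δ(C, e) = C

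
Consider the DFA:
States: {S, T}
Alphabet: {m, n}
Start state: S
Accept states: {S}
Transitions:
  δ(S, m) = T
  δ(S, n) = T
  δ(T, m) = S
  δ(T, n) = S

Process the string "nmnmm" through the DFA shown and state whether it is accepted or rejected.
Processing string "nmnmm":
  S --n--> T
  T --m--> S
  S --n--> T
  T --m--> S
  S --m--> T
Final state: T
Accept states: {S}
No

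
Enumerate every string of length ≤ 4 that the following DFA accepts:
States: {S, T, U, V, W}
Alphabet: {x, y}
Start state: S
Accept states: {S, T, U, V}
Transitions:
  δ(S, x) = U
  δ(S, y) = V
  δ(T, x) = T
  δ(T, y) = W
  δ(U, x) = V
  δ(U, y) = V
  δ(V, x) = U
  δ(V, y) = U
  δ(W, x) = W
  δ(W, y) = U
ε, x, y, xx, xy, yx, yy, xxx, xxy, xyx, xyy, yxx, yxy, yyx, yyy, xxxx, xxxy, xxyx, xxyy, xyxx, xyxy, xyyx, xyyy, yxxx, yxxy, yxyx, yxyy, yyxx, yyxy, yyyx, yyyy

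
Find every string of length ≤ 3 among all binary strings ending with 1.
1, 01, 11, 001, 011, 101, 111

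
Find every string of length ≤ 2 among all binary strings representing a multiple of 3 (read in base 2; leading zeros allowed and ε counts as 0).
ε, 0, 00, 11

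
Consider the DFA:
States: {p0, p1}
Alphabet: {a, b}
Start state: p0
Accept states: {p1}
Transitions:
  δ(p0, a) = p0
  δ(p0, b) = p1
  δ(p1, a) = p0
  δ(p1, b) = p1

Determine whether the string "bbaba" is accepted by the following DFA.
Processing string "bbaba":
  p0 --b--> p1
  p1 --b--> p1
  p1 --a--> p0
  p0 --b--> p1
  p1 --a--> p0
Final state: p0
Accept states: {p1}
No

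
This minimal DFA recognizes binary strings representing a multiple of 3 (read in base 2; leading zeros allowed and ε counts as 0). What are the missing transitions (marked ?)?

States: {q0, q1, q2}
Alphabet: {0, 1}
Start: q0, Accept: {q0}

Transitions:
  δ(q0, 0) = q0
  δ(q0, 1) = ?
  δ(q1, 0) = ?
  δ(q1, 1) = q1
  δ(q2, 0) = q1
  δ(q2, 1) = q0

From the language and accept set, identify what each state tracks — q0: value ≡ 0 (mod 3); q1: value ≡ 2 (mod 3); q2: value ≡ 1 (mod 3).
Each missing δ(q, a) is the state matching the new tracked value after reading a.
δ(q0, 1) = q2; δ(q1, 0) = q2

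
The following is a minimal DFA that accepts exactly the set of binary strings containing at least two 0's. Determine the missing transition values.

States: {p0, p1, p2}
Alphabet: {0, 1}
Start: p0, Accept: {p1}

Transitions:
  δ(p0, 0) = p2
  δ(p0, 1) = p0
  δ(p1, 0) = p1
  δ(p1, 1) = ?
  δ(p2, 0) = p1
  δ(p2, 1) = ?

From the language and accept set, identify what each state tracks — p0: zero 0's seen; p1: ≥ two 0's seen; p2: one 0 seen.
Each missing δ(q, a) is the state matching the new tracked value after reading a.
δ(p1, 1) = p1; δ(p2, 1) = p2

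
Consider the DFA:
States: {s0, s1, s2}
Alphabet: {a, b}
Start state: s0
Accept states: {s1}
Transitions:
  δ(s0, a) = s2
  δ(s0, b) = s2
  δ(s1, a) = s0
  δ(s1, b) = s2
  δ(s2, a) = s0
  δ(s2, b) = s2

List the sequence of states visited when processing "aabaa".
read 'a': s0 → s2
  read 'a': s2 → s0
  read 'b': s0 → s2
  read 'a': s2 → s0
  read 'a': s0 → s2
s0 -> s2 -> s0 -> s2 -> s0 -> s2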